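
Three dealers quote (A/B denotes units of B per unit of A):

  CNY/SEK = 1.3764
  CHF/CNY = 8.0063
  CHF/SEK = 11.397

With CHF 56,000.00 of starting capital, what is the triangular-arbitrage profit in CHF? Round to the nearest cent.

Profitable loop is CHF → SEK → CNY → CHF:
CHF 56,000.00 × 11.397 = SEK 638,232.00
SEK 638,232.00 ÷ 1.3764 = CNY 463,696.60
CNY 463,696.60 ÷ 8.0063 = CHF 57,916.47
Profit = CHF 57,916.47 − CHF 56,000.00

Profit: CHF 1,916.47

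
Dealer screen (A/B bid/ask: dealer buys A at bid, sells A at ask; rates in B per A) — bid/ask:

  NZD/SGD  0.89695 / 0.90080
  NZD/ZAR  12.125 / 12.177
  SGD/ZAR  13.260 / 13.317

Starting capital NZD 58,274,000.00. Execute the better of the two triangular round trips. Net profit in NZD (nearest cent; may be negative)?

Best loop NZD → ZAR → SGD → NZD:
NZD 58,274,000.00 × 12.125 (sell NZD at bid) = ZAR 706,572,250.00
ZAR 706,572,250.00 ÷ 13.317 (buy SGD at ask) = SGD 53,057,914.70
SGD 53,057,914.70 ÷ 0.90080 (buy NZD at ask) = NZD 58,900,882.21

Net profit: NZD 626,882.21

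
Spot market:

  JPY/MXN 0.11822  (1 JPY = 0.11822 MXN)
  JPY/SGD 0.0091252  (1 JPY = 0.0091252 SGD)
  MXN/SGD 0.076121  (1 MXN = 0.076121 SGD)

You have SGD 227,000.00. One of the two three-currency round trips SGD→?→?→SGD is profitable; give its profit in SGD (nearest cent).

Profitable loop is SGD → MXN → JPY → SGD:
SGD 227,000.00 ÷ 0.076121 = MXN 2,982,094.30
MXN 2,982,094.30 ÷ 0.11822 = JPY 25,224,956
JPY 25,224,956 × 0.0091252 = SGD 230,182.77
Profit = SGD 230,182.77 − SGD 227,000.00

Profit: SGD 3,182.77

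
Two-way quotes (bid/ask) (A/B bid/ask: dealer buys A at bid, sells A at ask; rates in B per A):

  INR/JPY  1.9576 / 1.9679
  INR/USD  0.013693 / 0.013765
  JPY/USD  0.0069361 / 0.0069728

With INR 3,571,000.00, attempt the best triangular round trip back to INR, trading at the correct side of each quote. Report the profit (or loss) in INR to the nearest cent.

Best loop INR → USD → JPY → INR:
INR 3,571,000.00 × 0.013693 (sell INR at bid) = USD 48,897.70
USD 48,897.70 ÷ 0.0069728 (buy JPY at ask) = JPY 7,012,635
JPY 7,012,635 ÷ 1.9679 (buy INR at ask) = INR 3,563,511.99

Net result: INR -7,488.01 (no profitable arbitrage after spreads)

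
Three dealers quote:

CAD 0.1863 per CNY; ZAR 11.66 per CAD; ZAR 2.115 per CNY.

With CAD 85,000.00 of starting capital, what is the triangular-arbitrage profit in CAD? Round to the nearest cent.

Profit: CAD 2,301.15

Profitable loop is CAD → ZAR → CNY → CAD:
CAD 85,000.00 × 11.66 = ZAR 991,100.00
ZAR 991,100.00 ÷ 2.115 = CNY 468,605.20
CNY 468,605.20 × 0.1863 = CAD 87,301.15
Profit = CAD 87,301.15 − CAD 85,000.00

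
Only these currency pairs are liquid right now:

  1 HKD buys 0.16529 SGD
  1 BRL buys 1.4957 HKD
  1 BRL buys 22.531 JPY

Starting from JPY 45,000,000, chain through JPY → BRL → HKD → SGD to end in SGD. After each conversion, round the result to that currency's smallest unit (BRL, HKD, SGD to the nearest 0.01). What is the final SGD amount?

SGD 493,768.20

JPY 45,000,000 ÷ 22.531 = BRL 1,997,248.24
BRL 1,997,248.24 × 1.4957 = HKD 2,987,284.19
HKD 2,987,284.19 × 0.16529 = SGD 493,768.20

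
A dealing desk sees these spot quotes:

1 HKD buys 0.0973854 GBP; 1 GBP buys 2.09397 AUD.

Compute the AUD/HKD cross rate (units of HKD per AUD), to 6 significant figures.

AUD/HKD = 4.90383

1 AUD ÷ 2.09397 = 0.477562 GBP
0.477562 GBP ÷ 0.0973854 = 4.90383 HKD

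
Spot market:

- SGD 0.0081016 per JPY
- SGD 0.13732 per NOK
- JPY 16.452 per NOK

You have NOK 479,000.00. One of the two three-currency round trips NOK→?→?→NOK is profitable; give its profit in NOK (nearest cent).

Profit: NOK 14,491.65

Profitable loop is NOK → SGD → JPY → NOK:
NOK 479,000.00 × 0.13732 = SGD 65,776.28
SGD 65,776.28 ÷ 0.0081016 = JPY 8,118,925
JPY 8,118,925 ÷ 16.452 = NOK 493,491.65
Profit = NOK 493,491.65 − NOK 479,000.00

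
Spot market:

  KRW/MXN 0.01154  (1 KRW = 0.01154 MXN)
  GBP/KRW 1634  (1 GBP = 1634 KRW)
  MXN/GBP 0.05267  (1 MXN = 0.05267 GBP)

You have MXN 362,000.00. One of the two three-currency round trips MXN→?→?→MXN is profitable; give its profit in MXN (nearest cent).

Profitable loop is MXN → KRW → GBP → MXN:
MXN 362,000.00 ÷ 0.01154 = KRW 31,369,151
KRW 31,369,151 ÷ 1634 = GBP 19,197.77
GBP 19,197.77 ÷ 0.05267 = MXN 364,491.49
Profit = MXN 364,491.49 − MXN 362,000.00

Profit: MXN 2,491.49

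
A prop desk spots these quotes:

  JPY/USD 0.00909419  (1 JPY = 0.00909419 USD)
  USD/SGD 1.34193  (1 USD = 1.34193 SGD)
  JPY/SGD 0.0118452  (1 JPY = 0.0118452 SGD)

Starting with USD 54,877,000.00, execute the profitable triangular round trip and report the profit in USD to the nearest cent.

Profitable loop is USD → SGD → JPY → USD:
USD 54,877,000.00 × 1.34193 = SGD 73,641,092.61
SGD 73,641,092.61 ÷ 0.0118452 = JPY 6,216,956,456
JPY 6,216,956,456 × 0.00909419 = USD 56,538,183.23
Profit = USD 56,538,183.23 − USD 54,877,000.00

Profit: USD 1,661,183.23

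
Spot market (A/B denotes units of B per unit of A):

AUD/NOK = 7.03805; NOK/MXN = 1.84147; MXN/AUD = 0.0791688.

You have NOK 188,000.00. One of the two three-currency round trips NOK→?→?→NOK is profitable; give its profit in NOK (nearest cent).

Profit: NOK 4,898.53

Profitable loop is NOK → MXN → AUD → NOK:
NOK 188,000.00 × 1.84147 = MXN 346,196.36
MXN 346,196.36 × 0.0791688 = AUD 27,407.95
AUD 27,407.95 × 7.03805 = NOK 192,898.53
Profit = NOK 192,898.53 − NOK 188,000.00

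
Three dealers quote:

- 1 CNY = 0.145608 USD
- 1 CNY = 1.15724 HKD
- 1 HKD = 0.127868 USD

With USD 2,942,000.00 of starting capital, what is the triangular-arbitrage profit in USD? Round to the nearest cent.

Profitable loop is USD → CNY → HKD → USD:
USD 2,942,000.00 ÷ 0.145608 = CNY 20,204,933.79
CNY 20,204,933.79 × 1.15724 = HKD 23,381,957.58
HKD 23,381,957.58 × 0.127868 = USD 2,989,804.15
Profit = USD 2,989,804.15 − USD 2,942,000.00

Profit: USD 47,804.15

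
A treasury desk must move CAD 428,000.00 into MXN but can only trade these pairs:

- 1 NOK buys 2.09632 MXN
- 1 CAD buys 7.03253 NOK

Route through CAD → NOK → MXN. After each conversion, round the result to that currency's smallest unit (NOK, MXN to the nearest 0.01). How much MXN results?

MXN 6,309,761.45

CAD 428,000.00 × 7.03253 = NOK 3,009,922.84
NOK 3,009,922.84 × 2.09632 = MXN 6,309,761.45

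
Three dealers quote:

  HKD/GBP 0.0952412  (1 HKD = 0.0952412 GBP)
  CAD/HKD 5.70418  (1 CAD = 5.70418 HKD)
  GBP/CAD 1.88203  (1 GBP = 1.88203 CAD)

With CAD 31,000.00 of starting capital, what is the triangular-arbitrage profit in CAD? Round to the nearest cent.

Profitable loop is CAD → HKD → GBP → CAD:
CAD 31,000.00 × 5.70418 = HKD 176,829.58
HKD 176,829.58 × 0.0952412 = GBP 16,841.46
GBP 16,841.46 × 1.88203 = CAD 31,696.14
Profit = CAD 31,696.14 − CAD 31,000.00

Profit: CAD 696.14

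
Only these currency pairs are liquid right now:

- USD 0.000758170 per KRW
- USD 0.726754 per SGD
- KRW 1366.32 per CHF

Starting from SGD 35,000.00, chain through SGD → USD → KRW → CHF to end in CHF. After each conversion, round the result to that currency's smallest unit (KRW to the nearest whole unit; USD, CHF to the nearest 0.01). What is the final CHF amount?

SGD 35,000.00 × 0.726754 = USD 25,436.39
USD 25,436.39 ÷ 0.000758170 = KRW 33,549,718
KRW 33,549,718 ÷ 1366.32 = CHF 24,554.80

CHF 24,554.80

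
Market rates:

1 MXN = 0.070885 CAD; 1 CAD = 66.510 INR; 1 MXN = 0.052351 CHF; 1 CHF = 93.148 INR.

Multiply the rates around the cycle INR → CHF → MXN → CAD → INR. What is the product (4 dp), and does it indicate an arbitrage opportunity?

Around INR → CHF → MXN → CAD → INR: 1 ÷ 93.148 ÷ 0.052351 × 0.070885 × 66.510 = 0.966814
Product < 1; profitable direction is INR → CAD → MXN → CHF → INR.

0.9668 (arbitrage exists)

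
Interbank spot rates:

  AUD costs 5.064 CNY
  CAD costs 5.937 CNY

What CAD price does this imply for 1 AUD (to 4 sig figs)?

1 AUD × 5.064 = 5.064 CNY
5.064 CNY ÷ 5.937 = 0.852956 CAD

AUD/CAD = 0.8530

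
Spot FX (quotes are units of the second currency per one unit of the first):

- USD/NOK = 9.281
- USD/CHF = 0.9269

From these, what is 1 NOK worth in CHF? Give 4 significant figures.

1 NOK ÷ 9.281 = 0.107747 USD
0.107747 USD × 0.9269 = 0.0998707 CHF

NOK/CHF = 0.09987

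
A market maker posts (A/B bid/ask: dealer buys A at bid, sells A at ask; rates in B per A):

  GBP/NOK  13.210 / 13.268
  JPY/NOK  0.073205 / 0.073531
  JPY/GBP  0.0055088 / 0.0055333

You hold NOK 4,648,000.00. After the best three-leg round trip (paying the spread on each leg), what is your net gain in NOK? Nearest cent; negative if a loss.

Best loop NOK → GBP → JPY → NOK:
NOK 4,648,000.00 ÷ 13.268 (buy GBP at ask) = GBP 350,316.55
GBP 350,316.55 ÷ 0.0055333 (buy JPY at ask) = JPY 63,310,601
JPY 63,310,601 × 0.073205 (sell JPY at bid) = NOK 4,634,652.58

Net result: NOK -13,347.42 (no profitable arbitrage after spreads)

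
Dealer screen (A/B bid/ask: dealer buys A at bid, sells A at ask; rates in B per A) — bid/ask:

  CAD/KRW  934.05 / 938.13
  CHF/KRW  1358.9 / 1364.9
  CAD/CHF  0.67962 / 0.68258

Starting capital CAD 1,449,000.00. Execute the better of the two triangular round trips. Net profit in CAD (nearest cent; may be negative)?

Net profit: CAD 3,727.37

Best loop CAD → KRW → CHF → CAD:
CAD 1,449,000.00 × 934.05 (sell CAD at bid) = KRW 1,353,438,450
KRW 1,353,438,450 ÷ 1364.9 (buy CHF at ask) = CHF 991,602.64
CHF 991,602.64 ÷ 0.68258 (buy CAD at ask) = CAD 1,452,727.37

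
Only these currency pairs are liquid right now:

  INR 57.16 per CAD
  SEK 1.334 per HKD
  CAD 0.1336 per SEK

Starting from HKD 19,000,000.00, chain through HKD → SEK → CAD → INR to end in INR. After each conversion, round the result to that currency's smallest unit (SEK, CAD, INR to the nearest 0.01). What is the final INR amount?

INR 193,556,655.30

HKD 19,000,000.00 × 1.334 = SEK 25,346,000.00
SEK 25,346,000.00 × 0.1336 = CAD 3,386,225.60
CAD 3,386,225.60 × 57.16 = INR 193,556,655.30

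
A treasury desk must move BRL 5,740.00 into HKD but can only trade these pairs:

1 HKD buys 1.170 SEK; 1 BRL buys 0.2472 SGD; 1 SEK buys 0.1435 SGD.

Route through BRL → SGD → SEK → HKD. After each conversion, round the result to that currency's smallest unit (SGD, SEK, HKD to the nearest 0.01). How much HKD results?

HKD 8,451.29

BRL 5,740.00 × 0.2472 = SGD 1,418.93
SGD 1,418.93 ÷ 0.1435 = SEK 9,888.01
SEK 9,888.01 ÷ 1.170 = HKD 8,451.29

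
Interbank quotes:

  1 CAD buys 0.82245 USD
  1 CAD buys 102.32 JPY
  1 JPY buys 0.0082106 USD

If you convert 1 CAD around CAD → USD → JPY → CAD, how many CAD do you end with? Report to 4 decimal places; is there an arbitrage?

Around CAD → USD → JPY → CAD: 1 × 0.82245 ÷ 0.0082106 ÷ 102.32 = 0.978981
Product < 1; profitable direction is CAD → JPY → USD → CAD.

0.9790 (arbitrage exists)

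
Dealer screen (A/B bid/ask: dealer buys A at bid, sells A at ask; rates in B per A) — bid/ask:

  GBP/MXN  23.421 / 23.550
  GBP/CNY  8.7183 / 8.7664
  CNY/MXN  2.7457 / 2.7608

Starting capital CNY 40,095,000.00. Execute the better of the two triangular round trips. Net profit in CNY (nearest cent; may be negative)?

Best loop CNY → MXN → GBP → CNY:
CNY 40,095,000.00 × 2.7457 (sell CNY at bid) = MXN 110,088,841.50
MXN 110,088,841.50 ÷ 23.550 (buy GBP at ask) = GBP 4,674,685.41
GBP 4,674,685.41 × 8.7183 (sell GBP at bid) = CNY 40,755,309.84

Net profit: CNY 660,309.84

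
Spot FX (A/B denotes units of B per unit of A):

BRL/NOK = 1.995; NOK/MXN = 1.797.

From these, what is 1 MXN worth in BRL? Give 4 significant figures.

MXN/BRL = 0.2789

1 MXN ÷ 1.797 = 0.556483 NOK
0.556483 NOK ÷ 1.995 = 0.278939 BRL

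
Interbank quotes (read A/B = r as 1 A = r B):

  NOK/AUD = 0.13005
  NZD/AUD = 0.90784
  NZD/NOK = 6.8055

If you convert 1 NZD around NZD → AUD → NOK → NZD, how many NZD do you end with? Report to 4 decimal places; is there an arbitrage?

Around NZD → AUD → NOK → NZD: 1 × 0.90784 ÷ 0.13005 ÷ 6.8055 = 1.025744
Product > 1; profitable direction is NZD → AUD → NOK → NZD.

1.0257 (arbitrage exists)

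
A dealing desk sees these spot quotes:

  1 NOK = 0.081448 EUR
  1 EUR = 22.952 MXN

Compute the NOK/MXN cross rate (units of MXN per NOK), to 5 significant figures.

1 NOK × 0.081448 = 0.081448 EUR
0.081448 EUR × 22.952 = 1.86939 MXN

NOK/MXN = 1.8694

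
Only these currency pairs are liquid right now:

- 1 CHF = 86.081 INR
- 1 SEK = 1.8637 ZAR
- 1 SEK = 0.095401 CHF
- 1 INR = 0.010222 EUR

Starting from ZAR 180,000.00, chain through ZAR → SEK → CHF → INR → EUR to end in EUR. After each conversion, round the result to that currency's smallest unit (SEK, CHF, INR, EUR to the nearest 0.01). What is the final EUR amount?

ZAR 180,000.00 ÷ 1.8637 = SEK 96,582.07
SEK 96,582.07 × 0.095401 = CHF 9,214.03
CHF 9,214.03 × 86.081 = INR 793,152.92
INR 793,152.92 × 0.010222 = EUR 8,107.61

EUR 8,107.61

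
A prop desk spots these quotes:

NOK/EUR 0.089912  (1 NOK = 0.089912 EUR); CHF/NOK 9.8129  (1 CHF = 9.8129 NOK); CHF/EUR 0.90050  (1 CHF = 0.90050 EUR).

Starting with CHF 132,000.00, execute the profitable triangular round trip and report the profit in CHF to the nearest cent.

Profit: CHF 2,723.27

Profitable loop is CHF → EUR → NOK → CHF:
CHF 132,000.00 × 0.90050 = EUR 118,866.00
EUR 118,866.00 ÷ 0.089912 = NOK 1,322,025.98
NOK 1,322,025.98 ÷ 9.8129 = CHF 134,723.27
Profit = CHF 134,723.27 − CHF 132,000.00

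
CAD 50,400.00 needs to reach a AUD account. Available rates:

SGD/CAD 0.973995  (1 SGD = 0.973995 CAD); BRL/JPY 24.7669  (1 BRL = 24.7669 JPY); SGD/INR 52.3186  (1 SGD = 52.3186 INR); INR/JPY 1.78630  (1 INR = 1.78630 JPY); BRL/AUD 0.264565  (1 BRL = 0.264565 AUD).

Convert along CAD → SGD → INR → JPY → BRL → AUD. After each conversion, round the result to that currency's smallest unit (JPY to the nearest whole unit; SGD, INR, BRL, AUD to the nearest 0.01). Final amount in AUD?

CAD 50,400.00 ÷ 0.973995 = SGD 51,745.65
SGD 51,745.65 × 52.3186 = INR 2,707,259.96
INR 2,707,259.96 × 1.78630 = JPY 4,835,978
JPY 4,835,978 ÷ 24.7669 = BRL 195,259.72
BRL 195,259.72 × 0.264565 = AUD 51,658.89

AUD 51,658.89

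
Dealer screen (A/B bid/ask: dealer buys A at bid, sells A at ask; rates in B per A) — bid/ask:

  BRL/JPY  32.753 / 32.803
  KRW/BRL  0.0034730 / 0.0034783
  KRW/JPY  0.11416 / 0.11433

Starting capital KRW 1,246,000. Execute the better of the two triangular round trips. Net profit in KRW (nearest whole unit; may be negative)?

Best loop KRW → JPY → BRL → KRW:
KRW 1,246,000 × 0.11416 (sell KRW at bid) = JPY 142,243
JPY 142,243 ÷ 32.803 (buy BRL at ask) = BRL 4,336.29
BRL 4,336.29 ÷ 0.0034783 (buy KRW at ask) = KRW 1,246,670

Net profit: KRW 670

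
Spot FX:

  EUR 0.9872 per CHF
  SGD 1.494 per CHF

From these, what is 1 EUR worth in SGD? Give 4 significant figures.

EUR/SGD = 1.513

1 EUR ÷ 0.9872 = 1.01297 CHF
1.01297 CHF × 1.494 = 1.51337 SGD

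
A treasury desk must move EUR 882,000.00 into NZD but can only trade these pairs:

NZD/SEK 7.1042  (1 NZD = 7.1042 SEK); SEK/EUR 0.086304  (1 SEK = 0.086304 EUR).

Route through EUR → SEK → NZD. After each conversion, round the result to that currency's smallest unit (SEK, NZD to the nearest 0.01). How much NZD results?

EUR 882,000.00 ÷ 0.086304 = SEK 10,219,688.54
SEK 10,219,688.54 ÷ 7.1042 = NZD 1,438,541.78

NZD 1,438,541.78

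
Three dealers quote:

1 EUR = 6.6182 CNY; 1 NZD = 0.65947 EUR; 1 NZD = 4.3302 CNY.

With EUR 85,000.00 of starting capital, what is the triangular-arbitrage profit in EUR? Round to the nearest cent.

Profit: EUR 673.38

Profitable loop is EUR → CNY → NZD → EUR:
EUR 85,000.00 × 6.6182 = CNY 562,547.00
CNY 562,547.00 ÷ 4.3302 = NZD 129,912.48
NZD 129,912.48 × 0.65947 = EUR 85,673.38
Profit = EUR 85,673.38 − EUR 85,000.00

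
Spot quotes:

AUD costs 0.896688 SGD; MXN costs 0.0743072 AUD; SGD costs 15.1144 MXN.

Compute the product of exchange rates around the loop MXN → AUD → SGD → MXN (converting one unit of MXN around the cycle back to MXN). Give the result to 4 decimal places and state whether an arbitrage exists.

1.0071 (arbitrage exists)

Around MXN → AUD → SGD → MXN: 1 × 0.0743072 × 0.896688 × 15.1144 = 1.007078
Product > 1; profitable direction is MXN → AUD → SGD → MXN.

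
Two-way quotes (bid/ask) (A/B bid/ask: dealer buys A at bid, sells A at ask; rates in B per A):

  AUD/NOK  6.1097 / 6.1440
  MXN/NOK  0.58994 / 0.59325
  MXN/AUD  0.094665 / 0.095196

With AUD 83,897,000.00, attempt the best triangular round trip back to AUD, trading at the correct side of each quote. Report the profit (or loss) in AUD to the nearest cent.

Net profit: AUD 725,210.94

Best loop AUD → MXN → NOK → AUD:
AUD 83,897,000.00 ÷ 0.095196 (buy MXN at ask) = MXN 881,308,038.15
MXN 881,308,038.15 × 0.58994 (sell MXN at bid) = NOK 519,918,864.03
NOK 519,918,864.03 ÷ 6.1440 (buy AUD at ask) = AUD 84,622,210.94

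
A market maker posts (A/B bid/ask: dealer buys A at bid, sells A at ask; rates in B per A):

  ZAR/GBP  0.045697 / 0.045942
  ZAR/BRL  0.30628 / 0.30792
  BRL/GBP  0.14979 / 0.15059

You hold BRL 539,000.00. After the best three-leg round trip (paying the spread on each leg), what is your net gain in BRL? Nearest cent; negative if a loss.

Net result: BRL -754.60 (no profitable arbitrage after spreads)

Best loop BRL → GBP → ZAR → BRL:
BRL 539,000.00 × 0.14979 (sell BRL at bid) = GBP 80,736.81
GBP 80,736.81 ÷ 0.045942 (buy ZAR at ask) = ZAR 1,757,363.85
ZAR 1,757,363.85 × 0.30628 (sell ZAR at bid) = BRL 538,245.40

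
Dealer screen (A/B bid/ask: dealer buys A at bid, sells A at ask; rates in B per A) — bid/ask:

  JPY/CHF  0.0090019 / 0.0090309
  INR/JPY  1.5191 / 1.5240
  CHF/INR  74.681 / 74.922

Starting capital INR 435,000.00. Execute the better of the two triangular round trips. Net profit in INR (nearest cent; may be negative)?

Net profit: INR 9,242.32

Best loop INR → JPY → CHF → INR:
INR 435,000.00 × 1.5191 (sell INR at bid) = JPY 660,808
JPY 660,808 × 0.0090019 (sell JPY at bid) = CHF 5,948.53
CHF 5,948.53 × 74.681 (sell CHF at bid) = INR 444,242.32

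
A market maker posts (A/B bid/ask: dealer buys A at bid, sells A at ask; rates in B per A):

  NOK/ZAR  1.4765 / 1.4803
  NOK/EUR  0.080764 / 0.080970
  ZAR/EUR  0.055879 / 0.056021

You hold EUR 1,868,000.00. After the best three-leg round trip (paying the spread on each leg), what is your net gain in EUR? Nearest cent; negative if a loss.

Best loop EUR → NOK → ZAR → EUR:
EUR 1,868,000.00 ÷ 0.080970 (buy NOK at ask) = NOK 23,070,272.94
NOK 23,070,272.94 × 1.4765 (sell NOK at bid) = ZAR 34,063,258.00
ZAR 34,063,258.00 × 0.055879 (sell ZAR at bid) = EUR 1,903,420.79

Net profit: EUR 35,420.79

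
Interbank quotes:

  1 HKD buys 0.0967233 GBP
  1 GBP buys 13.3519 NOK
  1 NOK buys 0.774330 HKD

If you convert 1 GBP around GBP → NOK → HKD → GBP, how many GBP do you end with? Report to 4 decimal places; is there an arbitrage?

Around GBP → NOK → HKD → GBP: 1 × 13.3519 × 0.774330 × 0.0967233 = 1.000001
Product ≈ 1 (deviation 0.000%, within rounding noise).

1.0000 (no arbitrage)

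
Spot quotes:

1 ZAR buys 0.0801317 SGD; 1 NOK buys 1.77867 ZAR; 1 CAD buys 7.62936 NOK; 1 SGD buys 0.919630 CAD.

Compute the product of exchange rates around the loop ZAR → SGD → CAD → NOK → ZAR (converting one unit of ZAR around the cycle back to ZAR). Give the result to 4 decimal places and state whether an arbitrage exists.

1.0000 (no arbitrage)

Around ZAR → SGD → CAD → NOK → ZAR: 1 × 0.0801317 × 0.919630 × 7.62936 × 1.77867 = 1.000002
Product ≈ 1 (deviation 0.000%, within rounding noise).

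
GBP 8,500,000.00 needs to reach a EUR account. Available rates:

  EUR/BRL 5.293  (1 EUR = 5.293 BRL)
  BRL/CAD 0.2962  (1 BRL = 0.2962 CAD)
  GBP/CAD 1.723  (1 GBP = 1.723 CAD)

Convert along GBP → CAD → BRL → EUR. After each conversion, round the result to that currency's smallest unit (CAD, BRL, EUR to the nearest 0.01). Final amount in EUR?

EUR 9,341,513.70

GBP 8,500,000.00 × 1.723 = CAD 14,645,500.00
CAD 14,645,500.00 ÷ 0.2962 = BRL 49,444,632.01
BRL 49,444,632.01 ÷ 5.293 = EUR 9,341,513.70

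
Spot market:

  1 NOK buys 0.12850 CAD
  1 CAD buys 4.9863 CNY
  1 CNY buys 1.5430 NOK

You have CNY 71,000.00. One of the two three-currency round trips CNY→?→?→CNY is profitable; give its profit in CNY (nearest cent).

Profitable loop is CNY → CAD → NOK → CNY:
CNY 71,000.00 ÷ 4.9863 = CAD 14,239.01
CAD 14,239.01 ÷ 0.12850 = NOK 110,809.45
NOK 110,809.45 ÷ 1.5430 = CNY 71,814.29
Profit = CNY 71,814.29 − CNY 71,000.00

Profit: CNY 814.29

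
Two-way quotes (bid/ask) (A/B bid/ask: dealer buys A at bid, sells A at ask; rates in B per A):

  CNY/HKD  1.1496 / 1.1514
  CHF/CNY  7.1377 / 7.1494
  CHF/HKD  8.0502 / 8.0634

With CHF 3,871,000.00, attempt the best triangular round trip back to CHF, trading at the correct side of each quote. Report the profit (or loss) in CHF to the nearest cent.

Net profit: CHF 68,217.97

Best loop CHF → CNY → HKD → CHF:
CHF 3,871,000.00 × 7.1377 (sell CHF at bid) = CNY 27,630,036.70
CNY 27,630,036.70 × 1.1496 (sell CNY at bid) = HKD 31,763,490.19
HKD 31,763,490.19 ÷ 8.0634 (buy CHF at ask) = CHF 3,939,217.97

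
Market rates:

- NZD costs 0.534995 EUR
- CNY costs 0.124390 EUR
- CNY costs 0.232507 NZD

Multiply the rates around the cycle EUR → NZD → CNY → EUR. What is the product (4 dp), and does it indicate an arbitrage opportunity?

1.0000 (no arbitrage)

Around EUR → NZD → CNY → EUR: 1 ÷ 0.534995 ÷ 0.232507 × 0.124390 = 0.999999
Product ≈ 1 (deviation 0.000%, within rounding noise).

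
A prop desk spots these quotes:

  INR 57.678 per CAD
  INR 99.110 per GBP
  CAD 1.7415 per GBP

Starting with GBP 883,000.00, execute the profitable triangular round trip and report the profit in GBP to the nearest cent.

Profit: GBP 11,904.93

Profitable loop is GBP → CAD → INR → GBP:
GBP 883,000.00 × 1.7415 = CAD 1,537,744.50
CAD 1,537,744.50 × 57.678 = INR 88,694,027.27
INR 88,694,027.27 ÷ 99.110 = GBP 894,904.93
Profit = GBP 894,904.93 − GBP 883,000.00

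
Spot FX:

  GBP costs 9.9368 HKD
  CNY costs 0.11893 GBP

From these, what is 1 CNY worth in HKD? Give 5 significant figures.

CNY/HKD = 1.1818

1 CNY × 0.11893 = 0.11893 GBP
0.11893 GBP × 9.9368 = 1.18178 HKD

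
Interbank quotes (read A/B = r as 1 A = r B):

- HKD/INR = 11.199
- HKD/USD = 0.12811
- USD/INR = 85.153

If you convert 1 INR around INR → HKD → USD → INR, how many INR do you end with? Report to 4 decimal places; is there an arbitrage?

Around INR → HKD → USD → INR: 1 ÷ 11.199 × 0.12811 × 85.153 = 0.974100
Product < 1; profitable direction is INR → USD → HKD → INR.

0.9741 (arbitrage exists)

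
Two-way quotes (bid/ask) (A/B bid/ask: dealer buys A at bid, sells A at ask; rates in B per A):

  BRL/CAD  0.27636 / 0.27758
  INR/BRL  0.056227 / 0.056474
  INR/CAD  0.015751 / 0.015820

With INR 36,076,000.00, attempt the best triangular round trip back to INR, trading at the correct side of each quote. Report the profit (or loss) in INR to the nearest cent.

Best loop INR → CAD → BRL → INR:
INR 36,076,000.00 × 0.015751 (sell INR at bid) = CAD 568,233.08
CAD 568,233.08 ÷ 0.27758 (buy BRL at ask) = BRL 2,047,096.61
BRL 2,047,096.61 ÷ 0.056474 (buy INR at ask) = INR 36,248,479.06

Net profit: INR 172,479.06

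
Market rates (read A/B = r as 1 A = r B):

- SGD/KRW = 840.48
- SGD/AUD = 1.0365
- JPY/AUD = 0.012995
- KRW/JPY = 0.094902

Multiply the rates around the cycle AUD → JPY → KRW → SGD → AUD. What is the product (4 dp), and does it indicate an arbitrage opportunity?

Around AUD → JPY → KRW → SGD → AUD: 1 ÷ 0.012995 ÷ 0.094902 ÷ 840.48 × 1.0365 = 0.999978
Product ≈ 1 (deviation 0.002%, within rounding noise).

1.0000 (no arbitrage)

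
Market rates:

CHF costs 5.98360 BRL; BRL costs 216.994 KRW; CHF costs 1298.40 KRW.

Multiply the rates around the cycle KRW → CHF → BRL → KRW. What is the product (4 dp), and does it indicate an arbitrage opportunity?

1.0000 (no arbitrage)

Around KRW → CHF → BRL → KRW: 1 ÷ 1298.40 × 5.98360 × 216.994 = 1.000004
Product ≈ 1 (deviation 0.000%, within rounding noise).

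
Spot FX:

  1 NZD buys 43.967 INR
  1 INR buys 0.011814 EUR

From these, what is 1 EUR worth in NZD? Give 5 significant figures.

1 EUR ÷ 0.011814 = 84.6453 INR
84.6453 INR ÷ 43.967 = 1.9252 NZD

EUR/NZD = 1.9252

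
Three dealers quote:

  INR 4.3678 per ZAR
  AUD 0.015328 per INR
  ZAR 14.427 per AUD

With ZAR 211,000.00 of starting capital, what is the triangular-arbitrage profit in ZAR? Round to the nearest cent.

Profitable loop is ZAR → AUD → INR → ZAR:
ZAR 211,000.00 ÷ 14.427 = AUD 14,625.36
AUD 14,625.36 ÷ 0.015328 = INR 954,159.40
INR 954,159.40 ÷ 4.3678 = ZAR 218,453.09
Profit = ZAR 218,453.09 − ZAR 211,000.00

Profit: ZAR 7,453.09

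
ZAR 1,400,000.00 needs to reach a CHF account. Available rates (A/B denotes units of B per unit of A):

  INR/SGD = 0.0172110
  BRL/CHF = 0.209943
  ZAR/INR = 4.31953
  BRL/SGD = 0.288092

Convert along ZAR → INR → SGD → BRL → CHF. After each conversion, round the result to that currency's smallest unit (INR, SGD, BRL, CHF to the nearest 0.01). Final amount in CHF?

CHF 75,847.42

ZAR 1,400,000.00 × 4.31953 = INR 6,047,342.00
INR 6,047,342.00 × 0.0172110 = SGD 104,080.80
SGD 104,080.80 ÷ 0.288092 = BRL 361,276.26
BRL 361,276.26 × 0.209943 = CHF 75,847.42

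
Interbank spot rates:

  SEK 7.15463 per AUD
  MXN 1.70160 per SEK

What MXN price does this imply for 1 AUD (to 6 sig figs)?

1 AUD × 7.15463 = 7.15463 SEK
7.15463 SEK × 1.70160 = 12.1743 MXN

AUD/MXN = 12.1743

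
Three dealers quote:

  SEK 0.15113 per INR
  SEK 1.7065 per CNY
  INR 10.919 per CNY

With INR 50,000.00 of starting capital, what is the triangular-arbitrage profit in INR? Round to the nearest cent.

Profitable loop is INR → CNY → SEK → INR:
INR 50,000.00 ÷ 10.919 = CNY 4,579.17
CNY 4,579.17 × 1.7065 = SEK 7,814.36
SEK 7,814.36 ÷ 0.15113 = INR 51,706.22
Profit = INR 51,706.22 − INR 50,000.00

Profit: INR 1,706.22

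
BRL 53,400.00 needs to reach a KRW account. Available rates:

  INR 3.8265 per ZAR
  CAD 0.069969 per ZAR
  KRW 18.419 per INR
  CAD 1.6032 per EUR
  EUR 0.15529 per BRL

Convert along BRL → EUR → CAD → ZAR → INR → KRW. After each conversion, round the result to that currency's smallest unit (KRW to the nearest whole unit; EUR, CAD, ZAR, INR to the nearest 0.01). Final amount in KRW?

KRW 13,391,671

BRL 53,400.00 × 0.15529 = EUR 8,292.49
EUR 8,292.49 × 1.6032 = CAD 13,294.52
CAD 13,294.52 ÷ 0.069969 = ZAR 190,005.86
ZAR 190,005.86 × 3.8265 = INR 727,057.42
INR 727,057.42 × 18.419 = KRW 13,391,671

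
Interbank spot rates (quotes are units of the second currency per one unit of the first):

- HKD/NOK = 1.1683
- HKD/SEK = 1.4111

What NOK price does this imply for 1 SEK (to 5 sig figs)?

1 SEK ÷ 1.4111 = 0.708667 HKD
0.708667 HKD × 1.1683 = 0.827936 NOK

SEK/NOK = 0.82794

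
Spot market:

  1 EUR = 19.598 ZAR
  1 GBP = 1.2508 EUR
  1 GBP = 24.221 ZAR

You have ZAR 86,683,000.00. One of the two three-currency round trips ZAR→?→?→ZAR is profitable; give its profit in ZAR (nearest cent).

Profitable loop is ZAR → GBP → EUR → ZAR:
ZAR 86,683,000.00 ÷ 24.221 = GBP 3,578,836.55
GBP 3,578,836.55 × 1.2508 = EUR 4,476,408.75
EUR 4,476,408.75 × 19.598 = ZAR 87,728,658.74
Profit = ZAR 87,728,658.74 − ZAR 86,683,000.00

Profit: ZAR 1,045,658.74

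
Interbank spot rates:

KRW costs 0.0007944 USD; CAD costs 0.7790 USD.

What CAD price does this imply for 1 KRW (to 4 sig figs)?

1 KRW × 0.0007944 = 0.0007944 USD
0.0007944 USD ÷ 0.7790 = 0.00101977 CAD

KRW/CAD = 0.001020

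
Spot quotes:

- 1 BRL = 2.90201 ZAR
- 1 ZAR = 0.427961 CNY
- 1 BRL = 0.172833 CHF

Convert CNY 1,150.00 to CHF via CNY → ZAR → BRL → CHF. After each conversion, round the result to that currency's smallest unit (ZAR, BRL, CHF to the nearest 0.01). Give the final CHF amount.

CHF 160.04

CNY 1,150.00 ÷ 0.427961 = ZAR 2,687.16
ZAR 2,687.16 ÷ 2.90201 = BRL 925.97
BRL 925.97 × 0.172833 = CHF 160.04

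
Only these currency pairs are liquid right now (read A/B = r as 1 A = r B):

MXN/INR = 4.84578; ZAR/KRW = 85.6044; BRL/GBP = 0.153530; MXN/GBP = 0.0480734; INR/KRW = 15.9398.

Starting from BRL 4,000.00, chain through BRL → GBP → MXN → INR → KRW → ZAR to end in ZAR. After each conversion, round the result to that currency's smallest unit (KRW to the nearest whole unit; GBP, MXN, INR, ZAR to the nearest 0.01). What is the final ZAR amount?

BRL 4,000.00 × 0.153530 = GBP 614.12
GBP 614.12 ÷ 0.0480734 = MXN 12,774.63
MXN 12,774.63 × 4.84578 = INR 61,903.05
INR 61,903.05 × 15.9398 = KRW 986,722
KRW 986,722 ÷ 85.6044 = ZAR 11,526.53

ZAR 11,526.53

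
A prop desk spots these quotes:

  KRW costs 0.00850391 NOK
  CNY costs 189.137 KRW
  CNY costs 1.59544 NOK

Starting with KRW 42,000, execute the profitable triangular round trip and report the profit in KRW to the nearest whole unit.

Profit: KRW 341

Profitable loop is KRW → NOK → CNY → KRW:
KRW 42,000 × 0.00850391 = NOK 357.16
NOK 357.16 ÷ 1.59544 = CNY 223.87
CNY 223.87 × 189.137 = KRW 42,341
Profit = KRW 42,341 − KRW 42,000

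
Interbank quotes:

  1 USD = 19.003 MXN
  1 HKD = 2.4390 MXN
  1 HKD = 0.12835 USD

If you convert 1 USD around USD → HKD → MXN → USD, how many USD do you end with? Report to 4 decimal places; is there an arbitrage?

Around USD → HKD → MXN → USD: 1 ÷ 0.12835 × 2.4390 ÷ 19.003 = 0.999986
Product ≈ 1 (deviation 0.001%, within rounding noise).

1.0000 (no arbitrage)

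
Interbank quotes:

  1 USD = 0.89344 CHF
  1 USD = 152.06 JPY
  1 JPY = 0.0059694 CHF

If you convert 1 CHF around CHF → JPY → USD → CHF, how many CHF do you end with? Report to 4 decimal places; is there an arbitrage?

Around CHF → JPY → USD → CHF: 1 ÷ 0.0059694 ÷ 152.06 × 0.89344 = 0.984282
Product < 1; profitable direction is CHF → USD → JPY → CHF.

0.9843 (arbitrage exists)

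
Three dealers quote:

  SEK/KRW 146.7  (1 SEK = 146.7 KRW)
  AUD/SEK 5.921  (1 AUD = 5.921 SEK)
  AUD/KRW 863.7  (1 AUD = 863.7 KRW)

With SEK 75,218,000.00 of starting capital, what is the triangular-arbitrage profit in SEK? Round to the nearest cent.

Profitable loop is SEK → KRW → AUD → SEK:
SEK 75,218,000.00 × 146.7 = KRW 11,034,480,600
KRW 11,034,480,600 ÷ 863.7 = AUD 12,775,825.63
AUD 12,775,825.63 × 5.921 = SEK 75,645,663.58
Profit = SEK 75,645,663.58 − SEK 75,218,000.00

Profit: SEK 427,663.58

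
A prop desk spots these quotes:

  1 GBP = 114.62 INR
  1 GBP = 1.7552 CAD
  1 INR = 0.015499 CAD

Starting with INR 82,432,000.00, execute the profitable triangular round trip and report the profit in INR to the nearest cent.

Profitable loop is INR → CAD → GBP → INR:
INR 82,432,000.00 × 0.015499 = CAD 1,277,613.57
CAD 1,277,613.57 ÷ 1.7552 = GBP 727,901.99
GBP 727,901.99 × 114.62 = INR 83,432,125.78
Profit = INR 83,432,125.78 − INR 82,432,000.00

Profit: INR 1,000,125.78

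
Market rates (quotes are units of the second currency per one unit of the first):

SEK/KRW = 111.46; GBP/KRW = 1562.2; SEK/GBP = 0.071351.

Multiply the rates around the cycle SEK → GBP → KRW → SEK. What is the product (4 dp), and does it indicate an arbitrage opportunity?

1.0000 (no arbitrage)

Around SEK → GBP → KRW → SEK: 1 × 0.071351 × 1562.2 ÷ 111.46 = 1.000041
Product ≈ 1 (deviation 0.004%, within rounding noise).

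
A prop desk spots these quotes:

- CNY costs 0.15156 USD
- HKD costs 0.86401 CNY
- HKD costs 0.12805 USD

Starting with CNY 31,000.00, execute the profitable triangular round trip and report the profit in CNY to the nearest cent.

Profitable loop is CNY → USD → HKD → CNY:
CNY 31,000.00 × 0.15156 = USD 4,698.36
USD 4,698.36 ÷ 0.12805 = HKD 36,691.60
HKD 36,691.60 × 0.86401 = CNY 31,701.91
Profit = CNY 31,701.91 − CNY 31,000.00

Profit: CNY 701.91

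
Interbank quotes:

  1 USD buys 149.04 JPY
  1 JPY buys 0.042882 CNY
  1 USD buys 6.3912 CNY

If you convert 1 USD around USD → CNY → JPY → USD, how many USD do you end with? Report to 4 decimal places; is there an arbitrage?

Around USD → CNY → JPY → USD: 1 × 6.3912 ÷ 0.042882 ÷ 149.04 = 1.000010
Product ≈ 1 (deviation 0.001%, within rounding noise).

1.0000 (no arbitrage)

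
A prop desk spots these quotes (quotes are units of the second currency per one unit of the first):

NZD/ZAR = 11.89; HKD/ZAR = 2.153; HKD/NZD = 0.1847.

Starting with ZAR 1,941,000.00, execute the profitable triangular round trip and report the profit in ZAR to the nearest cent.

Profitable loop is ZAR → HKD → NZD → ZAR:
ZAR 1,941,000.00 ÷ 2.153 = HKD 901,532.75
HKD 901,532.75 × 0.1847 = NZD 166,513.10
NZD 166,513.10 × 11.89 = ZAR 1,979,840.74
Profit = ZAR 1,979,840.74 − ZAR 1,941,000.00

Profit: ZAR 38,840.74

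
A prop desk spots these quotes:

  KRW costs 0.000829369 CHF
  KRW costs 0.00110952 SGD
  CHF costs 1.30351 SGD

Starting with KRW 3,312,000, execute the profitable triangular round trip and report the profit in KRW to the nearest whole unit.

Profitable loop is KRW → SGD → CHF → KRW:
KRW 3,312,000 × 0.00110952 = SGD 3,674.73
SGD 3,674.73 ÷ 1.30351 = CHF 2,819.10
CHF 2,819.10 ÷ 0.000829369 = KRW 3,399,095
Profit = KRW 3,399,095 − KRW 3,312,000

Profit: KRW 87,095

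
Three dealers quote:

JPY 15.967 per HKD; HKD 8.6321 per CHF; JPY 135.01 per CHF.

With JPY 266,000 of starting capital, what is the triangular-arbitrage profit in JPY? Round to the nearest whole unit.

Profitable loop is JPY → CHF → HKD → JPY:
JPY 266,000 ÷ 135.01 = CHF 1,970.22
CHF 1,970.22 × 8.6321 = HKD 17,007.17
HKD 17,007.17 × 15.967 = JPY 271,554
Profit = JPY 271,554 − JPY 266,000

Profit: JPY 5,554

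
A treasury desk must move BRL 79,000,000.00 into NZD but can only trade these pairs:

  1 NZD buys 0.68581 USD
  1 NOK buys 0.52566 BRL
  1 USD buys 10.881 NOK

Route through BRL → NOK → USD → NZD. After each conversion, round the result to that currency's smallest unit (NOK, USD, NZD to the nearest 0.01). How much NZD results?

BRL 79,000,000.00 ÷ 0.52566 = NOK 150,287,257.92
NOK 150,287,257.92 ÷ 10.881 = USD 13,811,897.61
USD 13,811,897.61 ÷ 0.68581 = NZD 20,139,539.54

NZD 20,139,539.54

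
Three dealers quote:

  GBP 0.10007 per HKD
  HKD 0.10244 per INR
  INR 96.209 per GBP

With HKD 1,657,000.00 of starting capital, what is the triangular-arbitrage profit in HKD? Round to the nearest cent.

Profit: HKD 23,093.06

Profitable loop is HKD → INR → GBP → HKD:
HKD 1,657,000.00 ÷ 0.10244 = INR 16,175,322.14
INR 16,175,322.14 ÷ 96.209 = GBP 168,126.91
GBP 168,126.91 ÷ 0.10007 = HKD 1,680,093.06
Profit = HKD 1,680,093.06 − HKD 1,657,000.00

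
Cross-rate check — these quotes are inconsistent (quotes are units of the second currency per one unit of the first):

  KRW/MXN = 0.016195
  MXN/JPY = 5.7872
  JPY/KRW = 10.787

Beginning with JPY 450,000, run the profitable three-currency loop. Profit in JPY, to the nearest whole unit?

Profitable loop is JPY → KRW → MXN → JPY:
JPY 450,000 × 10.787 = KRW 4,854,150
KRW 4,854,150 × 0.016195 = MXN 78,612.96
MXN 78,612.96 × 5.7872 = JPY 454,949
Profit = JPY 454,949 − JPY 450,000

Profit: JPY 4,949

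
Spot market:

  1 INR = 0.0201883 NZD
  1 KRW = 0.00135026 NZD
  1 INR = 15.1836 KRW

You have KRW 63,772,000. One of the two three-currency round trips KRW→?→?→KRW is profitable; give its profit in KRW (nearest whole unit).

Profitable loop is KRW → NZD → INR → KRW:
KRW 63,772,000 × 0.00135026 = NZD 86,108.78
NZD 86,108.78 ÷ 0.0201883 = INR 4,265,281.41
INR 4,265,281.41 × 15.1836 = KRW 64,762,327
Profit = KRW 64,762,327 − KRW 63,772,000

Profit: KRW 990,327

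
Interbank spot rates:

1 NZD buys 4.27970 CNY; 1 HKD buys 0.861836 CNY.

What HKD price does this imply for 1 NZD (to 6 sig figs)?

NZD/HKD = 4.96579

1 NZD × 4.27970 = 4.2797 CNY
4.2797 CNY ÷ 0.861836 = 4.96579 HKD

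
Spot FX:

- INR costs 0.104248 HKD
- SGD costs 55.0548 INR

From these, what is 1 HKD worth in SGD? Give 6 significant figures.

1 HKD ÷ 0.104248 = 9.59251 INR
9.59251 INR ÷ 55.0548 = 0.174236 SGD

HKD/SGD = 0.174236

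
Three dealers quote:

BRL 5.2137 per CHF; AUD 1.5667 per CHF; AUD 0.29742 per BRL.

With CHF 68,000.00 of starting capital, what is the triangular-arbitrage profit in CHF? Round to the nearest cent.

Profitable loop is CHF → AUD → BRL → CHF:
CHF 68,000.00 × 1.5667 = AUD 106,535.60
AUD 106,535.60 ÷ 0.29742 = BRL 358,199.18
BRL 358,199.18 ÷ 5.2137 = CHF 68,703.45
Profit = CHF 68,703.45 − CHF 68,000.00

Profit: CHF 703.45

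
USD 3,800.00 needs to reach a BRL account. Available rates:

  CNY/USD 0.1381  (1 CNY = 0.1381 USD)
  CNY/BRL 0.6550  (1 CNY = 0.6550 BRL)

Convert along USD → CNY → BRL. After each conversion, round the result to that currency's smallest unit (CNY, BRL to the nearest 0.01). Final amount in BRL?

USD 3,800.00 ÷ 0.1381 = CNY 27,516.29
CNY 27,516.29 × 0.6550 = BRL 18,023.17

BRL 18,023.17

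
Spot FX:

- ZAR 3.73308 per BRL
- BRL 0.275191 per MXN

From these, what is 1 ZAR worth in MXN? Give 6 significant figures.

1 ZAR ÷ 3.73308 = 0.267875 BRL
0.267875 BRL ÷ 0.275191 = 0.973416 MXN

ZAR/MXN = 0.973416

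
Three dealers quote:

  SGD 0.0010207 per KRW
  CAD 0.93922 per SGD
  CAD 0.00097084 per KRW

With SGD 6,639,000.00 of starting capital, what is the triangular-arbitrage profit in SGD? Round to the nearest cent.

Profit: SGD 84,337.05

Profitable loop is SGD → KRW → CAD → SGD:
SGD 6,639,000.00 ÷ 0.0010207 = KRW 6,504,359,753
KRW 6,504,359,753 × 0.00097084 = CAD 6,314,692.62
CAD 6,314,692.62 ÷ 0.93922 = SGD 6,723,337.05
Profit = SGD 6,723,337.05 − SGD 6,639,000.00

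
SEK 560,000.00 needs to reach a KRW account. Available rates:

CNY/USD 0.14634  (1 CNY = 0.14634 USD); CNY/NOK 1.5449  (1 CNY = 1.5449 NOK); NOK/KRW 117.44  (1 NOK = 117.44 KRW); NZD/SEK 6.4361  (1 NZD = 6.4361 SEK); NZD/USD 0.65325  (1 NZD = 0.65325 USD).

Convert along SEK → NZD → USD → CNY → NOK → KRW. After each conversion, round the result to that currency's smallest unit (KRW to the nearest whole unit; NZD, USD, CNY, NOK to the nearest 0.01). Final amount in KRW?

SEK 560,000.00 ÷ 6.4361 = NZD 87,009.21
NZD 87,009.21 × 0.65325 = USD 56,838.77
USD 56,838.77 ÷ 0.14634 = CNY 388,402.15
CNY 388,402.15 × 1.5449 = NOK 600,042.48
NOK 600,042.48 × 117.44 = KRW 70,468,989

KRW 70,468,989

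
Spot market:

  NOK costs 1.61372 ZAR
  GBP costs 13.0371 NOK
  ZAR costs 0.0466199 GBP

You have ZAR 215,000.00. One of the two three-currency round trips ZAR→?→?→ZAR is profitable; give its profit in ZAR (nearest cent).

Profit: ZAR 4,208.78

Profitable loop is ZAR → NOK → GBP → ZAR:
ZAR 215,000.00 ÷ 1.61372 = NOK 133,232.53
NOK 133,232.53 ÷ 13.0371 = GBP 10,219.49
GBP 10,219.49 ÷ 0.0466199 = ZAR 219,208.78
Profit = ZAR 219,208.78 − ZAR 215,000.00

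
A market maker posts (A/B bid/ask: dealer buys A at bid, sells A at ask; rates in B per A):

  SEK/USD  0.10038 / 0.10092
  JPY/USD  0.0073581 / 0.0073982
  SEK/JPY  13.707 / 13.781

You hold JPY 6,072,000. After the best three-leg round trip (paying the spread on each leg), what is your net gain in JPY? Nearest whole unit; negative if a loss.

Net result: JPY -3,762 (no profitable arbitrage after spreads)

Best loop JPY → USD → SEK → JPY:
JPY 6,072,000 × 0.0073581 (sell JPY at bid) = USD 44,678.38
USD 44,678.38 ÷ 0.10092 (buy SEK at ask) = SEK 442,710.89
SEK 442,710.89 × 13.707 (sell SEK at bid) = JPY 6,068,238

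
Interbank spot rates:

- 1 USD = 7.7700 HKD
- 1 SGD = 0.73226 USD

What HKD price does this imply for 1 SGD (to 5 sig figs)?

SGD/HKD = 5.6897

1 SGD × 0.73226 = 0.73226 USD
0.73226 USD × 7.7700 = 5.68966 HKD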